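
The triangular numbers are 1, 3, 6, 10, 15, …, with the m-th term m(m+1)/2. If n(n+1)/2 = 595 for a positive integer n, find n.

34

Set n(n+1)/2 = 595, giving n² + n − 1190 = 0.
The discriminant is 1 + 8·595 = 4761, and √4761 = 69.
So n = (-1 + 69) / 2 = 68/2 = 34.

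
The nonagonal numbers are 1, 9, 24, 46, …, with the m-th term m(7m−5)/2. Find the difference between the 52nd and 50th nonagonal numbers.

52·(7·52 − 5)/2 = 9334 and 50·(7·50 − 5)/2 = 8625.
Difference: 9334 − 8625 = 709.

709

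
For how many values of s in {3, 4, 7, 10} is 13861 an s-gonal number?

s = 3: P(3, 166) = 13861. ✓
s = 4: P(4, 117) = 13689 and P(4, 118) = 13924; 13861 is not s-gonal.
s = 7: P(7, 74) = 13579 and P(7, 75) = 13950; 13861 is not s-gonal.
s = 10: P(10, 59) = 13747 and P(10, 60) = 14220; 13861 is not s-gonal.
Hits: s ∈ {3} → 1.

1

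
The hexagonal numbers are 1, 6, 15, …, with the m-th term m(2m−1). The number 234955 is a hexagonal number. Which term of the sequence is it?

Set n(2n−1) = 234955, giving 2n² − n − 234955 = 0.
So n = (1 + 1371) / 4 = 1372/4 = 343.

343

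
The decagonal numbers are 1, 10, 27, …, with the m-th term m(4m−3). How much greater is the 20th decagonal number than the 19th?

153

Consecutive decagonal numbers differ by 8n − 7: here 8·20 − 7 = 153.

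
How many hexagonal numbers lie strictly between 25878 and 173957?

181

The n-th hexagonal number is n(2n−1).
Smallest index with value > 25878: n = 115 (giving 26335).
Largest index with value < 173957: n = 295 (giving 173755).
Indices 115 through 295: 181 terms.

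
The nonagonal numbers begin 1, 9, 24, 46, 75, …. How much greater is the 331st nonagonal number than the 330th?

Consecutive nonagonal numbers differ by 7n − 6: here 7·331 − 6 = 2311.

2311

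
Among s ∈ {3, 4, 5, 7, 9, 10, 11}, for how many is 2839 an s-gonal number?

s = 3: P(3, 74) = 2775 and P(3, 75) = 2850; 2839 is not s-gonal.
s = 4: P(4, 53) = 2809 and P(4, 54) = 2916; 2839 is not s-gonal.
s = 5: P(5, 43) = 2752 and P(5, 44) = 2882; 2839 is not s-gonal.
s = 7: P(7, 34) = 2839. ✓
s = 9: P(9, 28) = 2674 and P(9, 29) = 2871; 2839 is not s-gonal.
s = 10: P(10, 27) = 2835 and P(10, 28) = 3052; 2839 is not s-gonal.
s = 11: P(11, 25) = 2725 and P(11, 26) = 2951; 2839 is not s-gonal.
Hits: s ∈ {7} → 1.

1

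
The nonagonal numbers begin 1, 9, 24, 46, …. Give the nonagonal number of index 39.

39·(7·39 − 5)/2 = 39·268/2 = 39·134 = 5226.

5226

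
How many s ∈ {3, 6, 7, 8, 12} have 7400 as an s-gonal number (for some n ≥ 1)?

s = 3: P(3, 121) = 7381 and P(3, 122) = 7503; 7400 is not s-gonal.
s = 6: P(6, 61) = 7381 and P(6, 62) = 7626; 7400 is not s-gonal.
s = 7: P(7, 54) = 7209 and P(7, 55) = 7480; 7400 is not s-gonal.
s = 8: P(8, 50) = 7400. ✓
s = 12: P(12, 38) = 7068 and P(12, 39) = 7449; 7400 is not s-gonal.
Hits: s ∈ {8} → 1.

1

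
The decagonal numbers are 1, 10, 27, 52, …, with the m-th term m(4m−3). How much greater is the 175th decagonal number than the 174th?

Consecutive decagonal numbers differ by 8n − 7: here 8·175 − 7 = 1393.

1393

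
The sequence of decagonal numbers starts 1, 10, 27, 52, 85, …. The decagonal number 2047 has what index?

23

Set n(4n−3) = 2047, giving 4n² − 3n − 2047 = 0.
The discriminant is 9 + 16·2047 = 32761, and √32761 = 181.
So n = (3 + 181) / 8 = 184/8 = 23.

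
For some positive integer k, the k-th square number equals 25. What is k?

5

We need n² = 25, so n = √25 = 5.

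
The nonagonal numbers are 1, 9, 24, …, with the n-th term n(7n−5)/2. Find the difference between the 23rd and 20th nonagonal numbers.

23·(7·23 − 5)/2 = 1794 and 20·(7·20 − 5)/2 = 1350.
Difference: 1794 − 1350 = 444.

444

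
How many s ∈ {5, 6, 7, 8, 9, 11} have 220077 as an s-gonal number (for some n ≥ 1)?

1

s = 5: P(5, 383) = 219842 and P(5, 384) = 220992; 220077 is not s-gonal.
s = 6: P(6, 331) = 218791 and P(6, 332) = 220116; 220077 is not s-gonal.
s = 7: P(7, 297) = 220077. ✓
s = 8: P(8, 271) = 219781 and P(8, 272) = 221408; 220077 is not s-gonal.
s = 9: P(9, 251) = 219876 and P(9, 252) = 221634; 220077 is not s-gonal.
s = 11: P(11, 221) = 219011 and P(11, 222) = 221001; 220077 is not s-gonal.
Hits: s ∈ {7} → 1.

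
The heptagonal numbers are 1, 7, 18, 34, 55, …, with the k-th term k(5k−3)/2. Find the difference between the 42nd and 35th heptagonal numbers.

42·(5·42 − 3)/2 = 4347 and 35·(5·35 − 3)/2 = 3010.
Difference: 4347 − 3010 = 1337.

1337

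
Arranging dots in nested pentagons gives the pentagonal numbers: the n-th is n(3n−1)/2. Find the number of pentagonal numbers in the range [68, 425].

The n-th pentagonal number is n(3n−1)/2.
Smallest index with value ≥ 68: n = 7 (giving 70).
Largest index with value ≤ 425: n = 17 (giving 425).
Indices 7 through 17: 11 terms.

11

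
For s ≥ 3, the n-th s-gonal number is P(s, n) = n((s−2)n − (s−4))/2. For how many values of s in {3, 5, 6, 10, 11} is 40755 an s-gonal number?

s = 3: P(3, 285) = 40755. ✓
s = 5: P(5, 165) = 40755. ✓
s = 6: P(6, 143) = 40755. ✓
s = 10: P(10, 101) = 40501 and P(10, 102) = 41310; 40755 is not s-gonal.
s = 11: P(11, 95) = 40280 and P(11, 96) = 41136; 40755 is not s-gonal.
Hits: s ∈ {3, 5, 6} → 3.

3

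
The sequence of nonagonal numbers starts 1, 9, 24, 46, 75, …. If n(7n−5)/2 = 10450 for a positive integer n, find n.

Set n(7n−5)/2 = 10450, giving 7n² − 5n − 20900 = 0.
The discriminant is 25 + 56·10450 = 585225, and √585225 = 765.
So n = (5 + 765) / 14 = 770/14 = 55.

55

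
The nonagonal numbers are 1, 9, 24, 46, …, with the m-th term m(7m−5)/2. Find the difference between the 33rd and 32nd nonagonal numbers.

Consecutive nonagonal numbers differ by 7n − 6: here 7·33 − 6 = 225.

225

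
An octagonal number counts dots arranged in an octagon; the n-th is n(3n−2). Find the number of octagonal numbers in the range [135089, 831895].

314

The n-th octagonal number is n(3n−2).
Smallest index with value ≥ 135089: n = 213 (giving 135681).
Largest index with value ≤ 831895: n = 526 (giving 828976).
Indices 213 through 526: 314 terms.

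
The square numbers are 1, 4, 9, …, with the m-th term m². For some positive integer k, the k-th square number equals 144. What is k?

12

We need n² = 144, so n = √144 = 12.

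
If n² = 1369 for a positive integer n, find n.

37

We need n² = 1369, so n = √1369 = 37.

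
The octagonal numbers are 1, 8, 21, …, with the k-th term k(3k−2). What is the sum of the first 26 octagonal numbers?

17901

Σ i(3i−2) = 3Σi² − 2Σi over i = 1..26.
Σi = 351 and Σi² = 6201.
3·6201 − 2·351 = 17901.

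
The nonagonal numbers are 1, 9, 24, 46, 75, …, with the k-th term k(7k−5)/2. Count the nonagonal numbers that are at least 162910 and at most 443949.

140

The n-th nonagonal number is n(7n−5)/2.
Smallest index with value ≥ 162910: n = 217 (giving 164269).
Largest index with value ≤ 443949: n = 356 (giving 442686).
Indices 217 through 356: 140 terms.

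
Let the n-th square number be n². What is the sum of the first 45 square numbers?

Σ_{i=1}^{45} i² = 45·46·91/6 = 31395.

31395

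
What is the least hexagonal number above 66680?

Solve n(2n−1) > 66680 for integer n.
The largest n with value ≤ 66680 is 182 (since 66066 ≤ 66680 < 66795), so the first above is n = 183, value 66795.

66795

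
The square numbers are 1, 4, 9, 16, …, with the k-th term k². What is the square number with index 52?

The 52nd square number is n² with n = 52.
52² = 2704.

2704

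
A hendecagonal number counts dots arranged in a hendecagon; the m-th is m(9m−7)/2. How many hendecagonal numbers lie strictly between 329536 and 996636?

The n-th hendecagonal number is n(9n−7)/2.
Smallest index with value > 329536: n = 272 (giving 331976).
Largest index with value < 996636: n = 470 (giving 992405).
Indices 272 through 470: 199 terms.

199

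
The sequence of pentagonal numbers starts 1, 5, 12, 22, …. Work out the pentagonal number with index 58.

5017

The 58th pentagonal number is n(3n−1)/2 with n = 58.
58·(3·58 − 1)/2 = 58·173/2 = 5017.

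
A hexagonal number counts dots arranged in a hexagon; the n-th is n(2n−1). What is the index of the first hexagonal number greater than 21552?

Solve n(2n−1) > 21552 for integer n.
The largest n with value ≤ 21552 is 104 (since 21528 ≤ 21552 < 21945), so the first above is n = 105, value 21945.

105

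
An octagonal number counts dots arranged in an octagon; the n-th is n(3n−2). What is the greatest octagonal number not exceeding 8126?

8008

Solve n(3n−2) ≤ 8126 for integer n.
n = 52 gives 8008 ≤ 8126, while n = 53 gives 8321 > 8126; so the answer is 8008.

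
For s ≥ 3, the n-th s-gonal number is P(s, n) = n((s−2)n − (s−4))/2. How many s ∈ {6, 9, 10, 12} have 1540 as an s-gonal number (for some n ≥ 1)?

s = 6: P(6, 28) = 1540. ✓
s = 9: P(9, 21) = 1491 and P(9, 22) = 1639; 1540 is not s-gonal.
s = 10: P(10, 20) = 1540. ✓
s = 12: P(12, 17) = 1377 and P(12, 18) = 1548; 1540 is not s-gonal.
Hits: s ∈ {6, 10} → 2.

2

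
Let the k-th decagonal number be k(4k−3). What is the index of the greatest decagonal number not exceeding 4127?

32

Solve n(4n−3) ≤ 4127 for integer n.
n = 32 gives 4000 ≤ 4127, while n = 33 gives 4257 > 4127; so the answer is index 32.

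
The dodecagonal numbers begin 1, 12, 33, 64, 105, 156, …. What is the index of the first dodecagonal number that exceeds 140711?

169

Solve n(5n−4) > 140711 for integer n.
The largest n with value ≤ 140711 is 168 (since 140448 ≤ 140711 < 142129), so the first above is n = 169, value 142129.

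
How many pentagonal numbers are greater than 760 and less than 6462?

The n-th pentagonal number is n(3n−1)/2.
Smallest index with value > 760: n = 23 (giving 782).
Largest index with value < 6462: n = 65 (giving 6305).
Indices 23 through 65: 43 terms.

43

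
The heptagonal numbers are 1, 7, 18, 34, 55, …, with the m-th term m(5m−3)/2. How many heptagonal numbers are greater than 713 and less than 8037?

39

The n-th heptagonal number is n(5n−3)/2.
Smallest index with value > 713: n = 18 (giving 783).
Largest index with value < 8037: n = 56 (giving 7756).
Indices 18 through 56: 39 terms.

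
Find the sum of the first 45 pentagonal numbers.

Σ i(3i−1)/2 = (3Σi² − Σi) / 2 over i = 1..45.
Σi = 1035 and Σi² = 31395.
(3·31395 − 1·1035) / 2 = 93150/2 = 46575.

46575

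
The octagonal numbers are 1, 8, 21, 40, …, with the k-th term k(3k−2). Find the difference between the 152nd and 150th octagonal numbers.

1808

152·(3·152 − 2) = 69008 and 150·(3·150 − 2) = 67200.
Difference: 69008 − 67200 = 1808.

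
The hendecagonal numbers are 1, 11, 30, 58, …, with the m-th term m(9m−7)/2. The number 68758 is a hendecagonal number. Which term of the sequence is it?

124

Set n(9n−7)/2 = 68758, giving 9n² − 7n − 137516 = 0.
So n = (7 + 2225) / 18 = 2232/18 = 124.
Check: 124·(9·124 − 7)/2 = 68758. ✓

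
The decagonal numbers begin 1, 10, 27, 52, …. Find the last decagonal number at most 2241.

2232

Solve n(4n−3) ≤ 2241 for integer n.
n = 24 gives 2232 ≤ 2241, while n = 25 gives 2425 > 2241; so the answer is 2232.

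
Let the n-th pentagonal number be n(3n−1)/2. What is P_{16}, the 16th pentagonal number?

376

The 16th pentagonal number is n(3n−1)/2 with n = 16.
16·(3·16 − 1)/2 = 16·47/2 = 376.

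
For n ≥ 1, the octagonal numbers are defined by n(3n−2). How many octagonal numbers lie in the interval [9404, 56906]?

The n-th octagonal number is n(3n−2).
Smallest index with value ≥ 9404: n = 57 (giving 9633).
Largest index with value ≤ 56906: n = 138 (giving 56856).
Indices 57 through 138: 82 terms.

82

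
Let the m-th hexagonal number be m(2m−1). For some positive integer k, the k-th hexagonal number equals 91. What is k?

7

Set n(2n−1) = 91, giving 2n² − n − 91 = 0.
The discriminant is 1 + 8·91 = 729, and √729 = 27.
So n = (1 + 27) / 4 = 28/4 = 7.
Check: 7·(2·7 − 1) = 91. ✓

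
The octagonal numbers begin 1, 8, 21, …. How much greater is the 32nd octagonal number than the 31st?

Consecutive octagonal numbers differ by 6n − 5: here 6·32 − 5 = 187.

187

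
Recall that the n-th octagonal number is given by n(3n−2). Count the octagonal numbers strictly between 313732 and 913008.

The n-th octagonal number is n(3n−2).
Smallest index with value > 313732: n = 324 (giving 314280).
Largest index with value < 913008: n = 551 (giving 909701).
Indices 324 through 551: 228 terms.

228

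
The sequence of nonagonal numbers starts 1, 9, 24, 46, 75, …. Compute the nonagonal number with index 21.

1491

The 21st nonagonal number is n(7n−5)/2 with n = 21.
21·(7·21 − 5)/2 = 21·142/2 = 21·71 = 1491.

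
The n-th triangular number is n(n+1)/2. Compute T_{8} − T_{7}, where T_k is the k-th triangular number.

Consecutive triangular numbers differ by n: T_{8} − T_{7} = 8.

8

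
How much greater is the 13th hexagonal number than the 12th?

49

Consecutive hexagonal numbers differ by 4n − 3: here 4·13 − 3 = 49.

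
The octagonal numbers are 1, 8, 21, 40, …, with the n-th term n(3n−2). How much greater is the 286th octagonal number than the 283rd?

286·(3·286 − 2) = 244816 and 283·(3·283 − 2) = 239701.
Difference: 244816 − 239701 = 5115.

5115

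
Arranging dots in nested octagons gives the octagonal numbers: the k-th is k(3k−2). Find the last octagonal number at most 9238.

Solve n(3n−2) ≤ 9238 for integer n.
n = 55 gives 8965 ≤ 9238, while n = 56 gives 9296 > 9238; so the answer is 8965.

8965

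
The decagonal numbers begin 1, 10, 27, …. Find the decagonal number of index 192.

146880

The 192nd decagonal number is n(4n−3) with n = 192.
192·(4·192 − 3) = 192·765 = 146880.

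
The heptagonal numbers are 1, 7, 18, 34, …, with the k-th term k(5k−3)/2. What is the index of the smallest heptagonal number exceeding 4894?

45

Solve n(5n−3)/2 > 4894 for integer n.
The largest n with value ≤ 4894 is 44 (since 4774 ≤ 4894 < 4995), so the first above is n = 45, value 4995.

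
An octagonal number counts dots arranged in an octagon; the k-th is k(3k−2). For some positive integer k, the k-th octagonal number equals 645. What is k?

Set n(3n−2) = 645, giving 3n² − 2n − 645 = 0.
So n = (2 + 88) / 6 = 90/6 = 15.

15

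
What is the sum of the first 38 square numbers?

Σ_{i=1}^{38} i² = 38·39·77/6 = 19019.

19019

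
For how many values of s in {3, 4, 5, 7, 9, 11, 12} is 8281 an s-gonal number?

2

s = 3: P(3, 128) = 8256 and P(3, 129) = 8385; 8281 is not s-gonal.
s = 4: P(4, 91) = 8281. ✓
s = 5: P(5, 74) = 8177 and P(5, 75) = 8400; 8281 is not s-gonal.
s = 7: P(7, 57) = 8037 and P(7, 58) = 8323; 8281 is not s-gonal.
s = 9: P(9, 49) = 8281. ✓
s = 11: P(11, 43) = 8170 and P(11, 44) = 8558; 8281 is not s-gonal.
s = 12: P(12, 41) = 8241 and P(12, 42) = 8652; 8281 is not s-gonal.
Hits: s ∈ {4, 9} → 2.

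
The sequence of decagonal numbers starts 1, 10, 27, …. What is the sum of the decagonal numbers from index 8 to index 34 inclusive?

52479

Σ i(4i−3) = 4Σi² − 3Σi over i = 8..34.
Σi = 595 − 28 = 567 and Σi² = 13685 − 140 = 13545.
4·13545 − 3·567 = 52479.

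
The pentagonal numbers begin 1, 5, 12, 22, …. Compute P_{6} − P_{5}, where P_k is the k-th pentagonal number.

Consecutive pentagonal numbers differ by 3n − 2: here 3·6 − 2 = 16.

16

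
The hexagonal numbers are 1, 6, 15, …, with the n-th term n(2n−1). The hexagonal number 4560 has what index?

48

Set n(2n−1) = 4560, giving 2n² − n − 4560 = 0.
The discriminant is 1 + 8·4560 = 36481, and √36481 = 191.
So n = (1 + 191) / 4 = 192/4 = 48.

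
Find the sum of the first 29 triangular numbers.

Σ i(i+1)/2 = (Σi² + Σi) / 2 over i = 1..29.
Σi = 435 and Σi² = 8555.
(1·8555 + 1·435) / 2 = 8990/2 = 4495.

4495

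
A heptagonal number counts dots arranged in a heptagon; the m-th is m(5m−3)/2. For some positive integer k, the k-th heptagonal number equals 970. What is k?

20

Set n(5n−3)/2 = 970, giving 5n² − 3n − 1940 = 0.
The discriminant is 9 + 40·970 = 38809, and √38809 = 197.
So n = (3 + 197) / 10 = 200/10 = 20.
Check: 20·(5·20 − 3)/2 = 970. ✓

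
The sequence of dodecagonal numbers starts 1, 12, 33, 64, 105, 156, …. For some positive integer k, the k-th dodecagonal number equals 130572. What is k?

Set n(5n−4) = 130572, giving 5n² − 4n − 130572 = 0.
The discriminant is 16 + 20·130572 = 2611456, and √2611456 = 1616.
So n = (4 + 1616) / 10 = 1620/10 = 162.

162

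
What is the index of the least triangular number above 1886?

Solve n(n+1)/2 > 1886 for integer n.
The largest n with value ≤ 1886 is 60 (since 1830 ≤ 1886 < 1891), so the first above is n = 61, value 1891.

61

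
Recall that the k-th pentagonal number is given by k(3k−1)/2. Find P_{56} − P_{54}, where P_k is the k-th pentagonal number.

329

56·(3·56 − 1)/2 = 4676 and 54·(3·54 − 1)/2 = 4347.
Difference: 4676 − 4347 = 329.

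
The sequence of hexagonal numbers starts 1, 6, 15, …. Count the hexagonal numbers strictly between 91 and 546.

The n-th hexagonal number is n(2n−1).
Smallest index with value > 91: n = 8 (giving 120).
Largest index with value < 546: n = 16 (giving 496).
Indices 8 through 16: 9 terms.

9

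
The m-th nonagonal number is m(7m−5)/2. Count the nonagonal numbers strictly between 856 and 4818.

The n-th nonagonal number is n(7n−5)/2.
Smallest index with value > 856: n = 17 (giving 969).
Largest index with value < 4818: n = 37 (giving 4699).
Indices 17 through 37: 21 terms.

21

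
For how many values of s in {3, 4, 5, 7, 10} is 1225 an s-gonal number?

s = 3: P(3, 49) = 1225. ✓
s = 4: P(4, 35) = 1225. ✓
s = 5: P(5, 28) = 1162 and P(5, 29) = 1247; 1225 is not s-gonal.
s = 7: P(7, 22) = 1177 and P(7, 23) = 1288; 1225 is not s-gonal.
s = 10: P(10, 17) = 1105 and P(10, 18) = 1242; 1225 is not s-gonal.
Hits: s ∈ {3, 4} → 2.

2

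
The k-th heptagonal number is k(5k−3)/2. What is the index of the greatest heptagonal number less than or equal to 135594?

Solve n(5n−3)/2 ≤ 135594 for integer n.
n = 233 gives 135373 ≤ 135594, while n = 234 gives 136539 > 135594; so the answer is index 233.

233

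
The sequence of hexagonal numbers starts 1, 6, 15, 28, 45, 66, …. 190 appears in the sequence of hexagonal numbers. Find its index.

10

Set n(2n−1) = 190, giving 2n² − n − 190 = 0.
The discriminant is 1 + 8·190 = 1521, and √1521 = 39.
So n = (1 + 39) / 4 = 40/4 = 10.
Check: 10·(2·10 − 1) = 190. ✓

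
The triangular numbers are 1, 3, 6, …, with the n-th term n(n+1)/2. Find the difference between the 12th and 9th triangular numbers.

12·13/2 = 78 and 9·10/2 = 45.
Difference: 78 − 45 = 33.

33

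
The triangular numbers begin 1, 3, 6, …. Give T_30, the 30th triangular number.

The 30th triangular number is n(n+1)/2 with n = 30.
30·31/2 = 930/2 = 465.

465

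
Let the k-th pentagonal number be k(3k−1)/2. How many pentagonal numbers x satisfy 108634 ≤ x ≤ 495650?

306

The n-th pentagonal number is n(3n−1)/2.
Smallest index with value ≥ 108634: n = 270 (giving 109215).
Largest index with value ≤ 495650: n = 575 (giving 495650).
Indices 270 through 575: 306 terms.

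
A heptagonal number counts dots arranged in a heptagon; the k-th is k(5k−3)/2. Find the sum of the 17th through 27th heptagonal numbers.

Σ i(5i−3)/2 = (5Σi² − 3Σi) / 2 over i = 17..27.
Σi = 378 − 136 = 242 and Σi² = 6930 − 1496 = 5434.
(5·5434 − 3·242) / 2 = 26444/2 = 13222.

13222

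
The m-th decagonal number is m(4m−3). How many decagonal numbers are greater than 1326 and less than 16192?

45

The n-th decagonal number is n(4n−3).
Smallest index with value > 1326: n = 19 (giving 1387).
Largest index with value < 16192: n = 63 (giving 15687).
Indices 19 through 63: 45 terms.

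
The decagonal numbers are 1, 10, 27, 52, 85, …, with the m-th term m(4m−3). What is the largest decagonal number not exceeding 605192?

604117

Solve n(4n−3) ≤ 605192 for integer n.
n = 389 gives 604117 ≤ 605192, while n = 390 gives 607230 > 605192; so the answer is 604117.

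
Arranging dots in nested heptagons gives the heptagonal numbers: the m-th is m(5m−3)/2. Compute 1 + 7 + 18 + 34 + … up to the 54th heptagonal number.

132660

Σ i(5i−3)/2 = (5Σi² − 3Σi) / 2 over i = 1..54.
Σi = 1485 and Σi² = 53955.
(5·53955 − 3·1485) / 2 = 265320/2 = 132660.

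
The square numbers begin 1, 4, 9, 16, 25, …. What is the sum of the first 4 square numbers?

30

Σ_{i=1}^{4} i² = 4·5·9/6 = 30.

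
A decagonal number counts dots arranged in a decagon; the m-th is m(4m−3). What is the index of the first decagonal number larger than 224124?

Solve n(4n−3) > 224124 for integer n.
The largest n with value ≤ 224124 is 237 (since 223965 ≤ 224124 < 225862), so the first above is n = 238, value 225862.

238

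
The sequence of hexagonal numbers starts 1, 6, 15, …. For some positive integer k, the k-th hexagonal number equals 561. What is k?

Set n(2n−1) = 561, giving 2n² − n − 561 = 0.
The discriminant is 1 + 8·561 = 4489, and √4489 = 67.
So n = (1 + 67) / 4 = 68/4 = 17.
Check: 17·(2·17 − 1) = 561. ✓

17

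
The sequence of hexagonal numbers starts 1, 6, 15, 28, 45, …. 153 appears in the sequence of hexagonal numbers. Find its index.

Set n(2n−1) = 153, giving 2n² − n − 153 = 0.
The discriminant is 1 + 8·153 = 1225, and √1225 = 35.
So n = (1 + 35) / 4 = 36/4 = 9.
Check: 9·(2·9 − 1) = 153. ✓

9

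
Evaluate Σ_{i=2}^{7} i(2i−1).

Σ i(2i−1) = 2Σi² − Σi over i = 2..7.
Σi = 28 − 1 = 27 and Σi² = 140 − 1 = 139.
2·139 − 1·27 = 251.

251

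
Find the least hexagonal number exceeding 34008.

34191

Solve n(2n−1) > 34008 for integer n.
The largest n with value ≤ 34008 is 130 (since 33670 ≤ 34008 < 34191), so the first above is n = 131, value 34191.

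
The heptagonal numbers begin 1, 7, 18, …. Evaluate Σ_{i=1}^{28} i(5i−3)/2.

18676

Σ i(5i−3)/2 = (5Σi² − 3Σi) / 2 over i = 1..28.
Σi = 406 and Σi² = 7714.
(5·7714 − 3·406) / 2 = 37352/2 = 18676.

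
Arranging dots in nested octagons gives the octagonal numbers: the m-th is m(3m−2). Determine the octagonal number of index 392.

460208

392·(3·392 − 2) = 392·1174 = 460208.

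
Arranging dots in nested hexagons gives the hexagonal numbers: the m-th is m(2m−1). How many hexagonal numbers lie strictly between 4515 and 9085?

The n-th hexagonal number is n(2n−1).
Smallest index with value > 4515: n = 48 (giving 4560).
Largest index with value < 9085: n = 67 (giving 8911).
Indices 48 through 67: 20 terms.

20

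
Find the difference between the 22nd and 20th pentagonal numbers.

125

22·(3·22 − 1)/2 = 715 and 20·(3·20 − 1)/2 = 590.
Difference: 715 − 590 = 125.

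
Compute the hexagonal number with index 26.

The 26th hexagonal number is n(2n−1) with n = 26.
26·(2·26 − 1) = 26·51 = 1326.

1326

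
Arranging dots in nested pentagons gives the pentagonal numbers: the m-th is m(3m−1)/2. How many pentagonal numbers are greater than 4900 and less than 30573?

The n-th pentagonal number is n(3n−1)/2.
Smallest index with value > 4900: n = 58 (giving 5017).
Largest index with value < 30573: n = 142 (giving 30175).
Indices 58 through 142: 85 terms.

85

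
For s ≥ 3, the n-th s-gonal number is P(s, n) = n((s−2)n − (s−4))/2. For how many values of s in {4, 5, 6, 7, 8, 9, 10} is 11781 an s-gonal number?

s = 4: P(4, 108) = 11664 and P(4, 109) = 11881; 11781 is not s-gonal.
s = 5: P(5, 88) = 11572 and P(5, 89) = 11837; 11781 is not s-gonal.
s = 6: P(6, 77) = 11781. ✓
s = 7: P(7, 68) = 11458 and P(7, 69) = 11799; 11781 is not s-gonal.
s = 8: P(8, 63) = 11781. ✓
s = 9: P(9, 58) = 11629 and P(9, 59) = 12036; 11781 is not s-gonal.
s = 10: P(10, 54) = 11502 and P(10, 55) = 11935; 11781 is not s-gonal.
Hits: s ∈ {6, 8} → 2.

2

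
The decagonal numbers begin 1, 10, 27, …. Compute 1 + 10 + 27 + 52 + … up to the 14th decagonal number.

3745

Σ i(4i−3) = 4Σi² − 3Σi over i = 1..14.
Σi = 105 and Σi² = 1015.
4·1015 − 3·105 = 3745.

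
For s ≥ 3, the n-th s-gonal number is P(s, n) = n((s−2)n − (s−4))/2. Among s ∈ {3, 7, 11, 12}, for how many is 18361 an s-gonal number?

2

s = 3: P(3, 191) = 18336 and P(3, 192) = 18528; 18361 is not s-gonal.
s = 7: P(7, 86) = 18361. ✓
s = 11: P(11, 64) = 18208 and P(11, 65) = 18785; 18361 is not s-gonal.
s = 12: P(12, 61) = 18361. ✓
Hits: s ∈ {7, 12} → 2.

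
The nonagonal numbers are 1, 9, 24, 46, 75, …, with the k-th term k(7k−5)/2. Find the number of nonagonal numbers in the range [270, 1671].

The n-th nonagonal number is n(7n−5)/2.
Smallest index with value ≥ 270: n = 10 (giving 325).
Largest index with value ≤ 1671: n = 22 (giving 1639).
Indices 10 through 22: 13 terms.

13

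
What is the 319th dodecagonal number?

507529

The 319th dodecagonal number is n(5n−4) with n = 319.
319·(5·319 − 4) = 319·1591 = 507529.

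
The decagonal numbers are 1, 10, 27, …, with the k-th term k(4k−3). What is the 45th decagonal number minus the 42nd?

45·(4·45 − 3) = 7965 and 42·(4·42 − 3) = 6930.
Difference: 7965 − 6930 = 1035.

1035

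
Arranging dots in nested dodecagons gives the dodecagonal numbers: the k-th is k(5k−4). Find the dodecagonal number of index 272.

368832

The 272nd dodecagonal number is n(5n−4) with n = 272.
272·(5·272 − 4) = 272·1356 = 368832.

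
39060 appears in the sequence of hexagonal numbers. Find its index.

Set n(2n−1) = 39060, giving 2n² − n − 39060 = 0.
The discriminant is 1 + 8·39060 = 312481, and √312481 = 559.
So n = (1 + 559) / 4 = 560/4 = 140.
Check: 140·(2·140 − 1) = 39060. ✓

140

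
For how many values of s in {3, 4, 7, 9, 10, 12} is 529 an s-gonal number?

1

s = 3: P(3, 32) = 528 and P(3, 33) = 561; 529 is not s-gonal.
s = 4: P(4, 23) = 529. ✓
s = 7: P(7, 14) = 469 and P(7, 15) = 540; 529 is not s-gonal.
s = 9: P(9, 12) = 474 and P(9, 13) = 559; 529 is not s-gonal.
s = 10: P(10, 11) = 451 and P(10, 12) = 540; 529 is not s-gonal.
s = 12: P(12, 10) = 460 and P(12, 11) = 561; 529 is not s-gonal.
Hits: s ∈ {4} → 1.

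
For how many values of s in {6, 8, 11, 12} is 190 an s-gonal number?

1

s = 6: P(6, 10) = 190. ✓
s = 8: P(8, 8) = 176 and P(8, 9) = 225; 190 is not s-gonal.
s = 11: P(11, 6) = 141 and P(11, 7) = 196; 190 is not s-gonal.
s = 12: P(12, 6) = 156 and P(12, 7) = 217; 190 is not s-gonal.
Hits: s ∈ {6} → 1.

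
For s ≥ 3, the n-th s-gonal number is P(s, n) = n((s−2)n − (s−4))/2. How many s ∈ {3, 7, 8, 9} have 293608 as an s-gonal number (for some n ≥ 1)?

1

s = 3: P(3, 765) = 292995 and P(3, 766) = 293761; 293608 is not s-gonal.
s = 7: P(7, 343) = 293608. ✓
s = 8: P(8, 313) = 293281 and P(8, 314) = 295160; 293608 is not s-gonal.
s = 9: P(9, 289) = 291601 and P(9, 290) = 293625; 293608 is not s-gonal.
Hits: s ∈ {7} → 1.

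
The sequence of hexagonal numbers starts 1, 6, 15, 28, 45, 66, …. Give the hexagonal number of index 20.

780

The 20th hexagonal number is n(2n−1) with n = 20.
20·(2·20 − 1) = 20·39 = 780.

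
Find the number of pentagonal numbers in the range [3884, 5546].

The n-th pentagonal number is n(3n−1)/2.
Smallest index with value ≥ 3884: n = 52 (giving 4030).
Largest index with value ≤ 5546: n = 60 (giving 5370).
Indices 52 through 60: 9 terms.

9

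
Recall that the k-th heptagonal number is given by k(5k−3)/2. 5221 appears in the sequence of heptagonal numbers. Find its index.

46

Set n(5n−3)/2 = 5221, giving 5n² − 3n − 10442 = 0.
So n = (3 + 457) / 10 = 460/10 = 46.
Check: 46·(5·46 − 3)/2 = 5221. ✓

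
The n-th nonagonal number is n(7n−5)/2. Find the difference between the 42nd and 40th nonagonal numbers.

569

42·(7·42 − 5)/2 = 6069 and 40·(7·40 − 5)/2 = 5500.
Difference: 6069 − 5500 = 569.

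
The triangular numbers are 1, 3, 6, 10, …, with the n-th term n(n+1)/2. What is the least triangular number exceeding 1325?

Solve n(n+1)/2 > 1325 for integer n.
The largest n with value ≤ 1325 is 50 (since 1275 ≤ 1325 < 1326), so the first above is n = 51, value 1326.

1326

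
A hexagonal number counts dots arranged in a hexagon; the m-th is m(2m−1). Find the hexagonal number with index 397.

397·(2·397 − 1) = 397·793 = 314821.

314821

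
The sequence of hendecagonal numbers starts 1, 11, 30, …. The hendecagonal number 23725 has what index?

73

Set n(9n−7)/2 = 23725, giving 9n² − 7n − 47450 = 0.
So n = (7 + 1307) / 18 = 1314/18 = 73.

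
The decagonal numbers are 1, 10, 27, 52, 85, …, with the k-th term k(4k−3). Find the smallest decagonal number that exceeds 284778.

Solve n(4n−3) > 284778 for integer n.
The largest n with value ≤ 284778 is 267 (since 284355 ≤ 284778 < 286492), so the first above is n = 268, value 286492.

286492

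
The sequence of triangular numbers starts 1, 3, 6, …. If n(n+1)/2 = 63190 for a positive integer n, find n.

Set n(n+1)/2 = 63190, giving n² + n − 126380 = 0.
So n = (-1 + 711) / 2 = 710/2 = 355.
Check: 355·356/2 = 63190. ✓

355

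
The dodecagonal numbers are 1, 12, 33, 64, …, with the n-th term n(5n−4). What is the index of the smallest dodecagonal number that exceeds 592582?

345

Solve n(5n−4) > 592582 for integer n.
The largest n with value ≤ 592582 is 344 (since 590304 ≤ 592582 < 593745), so the first above is n = 345, value 593745.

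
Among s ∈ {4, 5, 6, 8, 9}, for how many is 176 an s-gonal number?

2

s = 4: P(4, 13) = 169 and P(4, 14) = 196; 176 is not s-gonal.
s = 5: P(5, 11) = 176. ✓
s = 6: P(6, 9) = 153 and P(6, 10) = 190; 176 is not s-gonal.
s = 8: P(8, 8) = 176. ✓
s = 9: P(9, 7) = 154 and P(9, 8) = 204; 176 is not s-gonal.
Hits: s ∈ {5, 8} → 2.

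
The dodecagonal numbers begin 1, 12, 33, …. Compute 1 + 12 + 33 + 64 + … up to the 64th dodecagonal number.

Σ i(5i−4) = 5Σi² − 4Σi over i = 1..64.
Σi = 2080 and Σi² = 89440.
5·89440 − 4·2080 = 438880.

438880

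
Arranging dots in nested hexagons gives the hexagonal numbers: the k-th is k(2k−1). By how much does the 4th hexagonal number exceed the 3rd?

13

Consecutive hexagonal numbers differ by 4n − 3: here 4·4 − 3 = 13.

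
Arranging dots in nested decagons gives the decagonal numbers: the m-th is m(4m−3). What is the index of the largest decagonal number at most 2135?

Solve n(4n−3) ≤ 2135 for integer n.
n = 23 gives 2047 ≤ 2135, while n = 24 gives 2232 > 2135; so the answer is index 23.

23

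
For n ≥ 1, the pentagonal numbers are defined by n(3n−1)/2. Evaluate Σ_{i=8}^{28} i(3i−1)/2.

Σ i(3i−1)/2 = (3Σi² − Σi) / 2 over i = 8..28.
Σi = 406 − 28 = 378 and Σi² = 7714 − 140 = 7574.
(3·7574 − 1·378) / 2 = 22344/2 = 11172.

11172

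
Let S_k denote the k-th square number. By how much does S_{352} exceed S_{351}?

703

n² − (n−1)² = 2n − 1, so 352² − 351² = 2·352 − 1 = 703.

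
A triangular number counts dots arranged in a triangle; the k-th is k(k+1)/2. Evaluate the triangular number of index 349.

61075

The 349th triangular number is n(n+1)/2 with n = 349.
349·350/2 = 122150/2 = 61075.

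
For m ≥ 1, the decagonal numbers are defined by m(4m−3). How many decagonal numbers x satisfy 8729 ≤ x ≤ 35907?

48

The n-th decagonal number is n(4n−3).
Smallest index with value ≥ 8729: n = 48 (giving 9072).
Largest index with value ≤ 35907: n = 95 (giving 35815).
Indices 48 through 95: 48 terms.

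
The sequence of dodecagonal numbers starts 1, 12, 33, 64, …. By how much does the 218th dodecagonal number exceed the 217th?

Consecutive dodecagonal numbers differ by 10n − 9: here 10·218 − 9 = 2171.

2171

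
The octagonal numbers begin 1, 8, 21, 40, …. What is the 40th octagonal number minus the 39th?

235

Consecutive octagonal numbers differ by 6n − 5: here 6·40 − 5 = 235.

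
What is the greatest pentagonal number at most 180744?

Solve n(3n−1)/2 ≤ 180744 for integer n.
n = 347 gives 180440 ≤ 180744, while n = 348 gives 181482 > 180744; so the answer is 180440.

180440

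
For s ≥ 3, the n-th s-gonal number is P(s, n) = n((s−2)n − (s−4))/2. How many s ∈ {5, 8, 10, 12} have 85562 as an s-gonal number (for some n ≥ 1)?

1

s = 5: P(5, 239) = 85562. ✓
s = 8: P(8, 169) = 85345 and P(8, 170) = 86360; 85562 is not s-gonal.
s = 10: P(10, 146) = 84826 and P(10, 147) = 85995; 85562 is not s-gonal.
s = 12: P(12, 131) = 85281 and P(12, 132) = 86592; 85562 is not s-gonal.
Hits: s ∈ {5} → 1.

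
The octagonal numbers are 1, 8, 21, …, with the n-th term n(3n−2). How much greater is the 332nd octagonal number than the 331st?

Consecutive octagonal numbers differ by 6n − 5: here 6·332 − 5 = 1987.

1987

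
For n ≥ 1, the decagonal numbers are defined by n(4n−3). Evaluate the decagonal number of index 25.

The 25th decagonal number is n(4n−3) with n = 25.
25·(4·25 − 3) = 25·97 = 2425.

2425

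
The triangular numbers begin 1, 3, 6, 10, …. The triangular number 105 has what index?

Set n(n+1)/2 = 105, giving n² + n − 210 = 0.
So n = (-1 + 29) / 2 = 28/2 = 14.

14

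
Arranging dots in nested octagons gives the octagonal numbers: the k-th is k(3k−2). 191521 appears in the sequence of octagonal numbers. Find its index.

253

Set n(3n−2) = 191521, giving 3n² − 2n − 191521 = 0.
So n = (2 + 1516) / 6 = 1518/6 = 253.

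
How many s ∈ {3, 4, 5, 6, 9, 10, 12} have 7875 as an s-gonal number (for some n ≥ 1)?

2

s = 3: P(3, 125) = 7875. ✓
s = 4: P(4, 88) = 7744 and P(4, 89) = 7921; 7875 is not s-gonal.
s = 5: P(5, 72) = 7740 and P(5, 73) = 7957; 7875 is not s-gonal.
s = 6: P(6, 63) = 7875. ✓
s = 9: P(9, 47) = 7614 and P(9, 48) = 7944; 7875 is not s-gonal.
s = 10: P(10, 44) = 7612 and P(10, 45) = 7965; 7875 is not s-gonal.
s = 12: P(12, 40) = 7840 and P(12, 41) = 8241; 7875 is not s-gonal.
Hits: s ∈ {3, 6} → 2.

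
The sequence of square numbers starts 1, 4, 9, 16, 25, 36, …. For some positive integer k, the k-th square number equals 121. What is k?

11

We need n² = 121, so n = √121 = 11.
Check: 11² = 121. ✓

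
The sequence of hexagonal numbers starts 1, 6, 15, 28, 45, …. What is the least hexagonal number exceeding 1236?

1326

Solve n(2n−1) > 1236 for integer n.
The largest n with value ≤ 1236 is 25 (since 1225 ≤ 1236 < 1326), so the first above is n = 26, value 1326.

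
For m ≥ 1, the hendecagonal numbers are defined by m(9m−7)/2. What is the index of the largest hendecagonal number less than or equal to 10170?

Solve n(9n−7)/2 ≤ 10170 for integer n.
n = 47 gives 9776 ≤ 10170, while n = 48 gives 10200 > 10170; so the answer is index 47.

47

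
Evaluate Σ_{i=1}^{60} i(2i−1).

Σ i(2i−1) = 2Σi² − Σi over i = 1..60.
Σi = 1830 and Σi² = 73810.
2·73810 − 1·1830 = 145790.

145790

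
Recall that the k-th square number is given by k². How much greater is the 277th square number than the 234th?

277² = 76729 and 234² = 54756.
Difference: 76729 − 54756 = 21973.

21973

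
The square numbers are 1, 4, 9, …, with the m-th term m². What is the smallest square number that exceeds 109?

Solve n² > 109 for integer n.
The largest n with value ≤ 109 is 10 (since 100 ≤ 109 < 121), so the first above is n = 11, value 121.

121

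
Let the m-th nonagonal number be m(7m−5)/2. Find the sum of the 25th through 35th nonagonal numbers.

Σ i(7i−5)/2 = (7Σi² − 5Σi) / 2 over i = 25..35.
Σi = 630 − 300 = 330 and Σi² = 14910 − 4900 = 10010.
(7·10010 − 5·330) / 2 = 68420/2 = 34210.

34210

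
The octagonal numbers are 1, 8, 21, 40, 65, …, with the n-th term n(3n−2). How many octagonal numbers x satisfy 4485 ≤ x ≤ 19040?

The n-th octagonal number is n(3n−2).
Smallest index with value ≥ 4485: n = 39 (giving 4485).
Largest index with value ≤ 19040: n = 80 (giving 19040).
Indices 39 through 80: 42 terms.

42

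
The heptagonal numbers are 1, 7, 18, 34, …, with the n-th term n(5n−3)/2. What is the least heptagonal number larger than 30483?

Solve n(5n−3)/2 > 30483 for integer n.
The largest n with value ≤ 30483 is 110 (since 30085 ≤ 30483 < 30636), so the first above is n = 111, value 30636.

30636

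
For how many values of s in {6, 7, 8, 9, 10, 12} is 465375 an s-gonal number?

1

s = 6: P(6, 482) = 464166 and P(6, 483) = 466095; 465375 is not s-gonal.
s = 7: P(7, 431) = 463756 and P(7, 432) = 465912; 465375 is not s-gonal.
s = 8: P(8, 394) = 464920 and P(8, 395) = 467285; 465375 is not s-gonal.
s = 9: P(9, 365) = 465375. ✓
s = 10: P(10, 341) = 464101 and P(10, 342) = 466830; 465375 is not s-gonal.
s = 12: P(12, 305) = 463905 and P(12, 306) = 466956; 465375 is not s-gonal.
Hits: s ∈ {9} → 1.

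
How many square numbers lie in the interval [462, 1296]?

15

The n-th square number is n².
Smallest index with value ≥ 462: n = 22 (giving 484).
Largest index with value ≤ 1296: n = 36 (giving 1296).
Indices 22 through 36: 15 terms.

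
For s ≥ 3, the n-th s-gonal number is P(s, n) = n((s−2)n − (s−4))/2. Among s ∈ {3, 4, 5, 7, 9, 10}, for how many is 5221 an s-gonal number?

s = 3: P(3, 101) = 5151 and P(3, 102) = 5253; 5221 is not s-gonal.
s = 4: P(4, 72) = 5184 and P(4, 73) = 5329; 5221 is not s-gonal.
s = 5: P(5, 59) = 5192 and P(5, 60) = 5370; 5221 is not s-gonal.
s = 7: P(7, 46) = 5221. ✓
s = 9: P(9, 38) = 4959 and P(9, 39) = 5226; 5221 is not s-gonal.
s = 10: P(10, 36) = 5076 and P(10, 37) = 5365; 5221 is not s-gonal.
Hits: s ∈ {7} → 1.

1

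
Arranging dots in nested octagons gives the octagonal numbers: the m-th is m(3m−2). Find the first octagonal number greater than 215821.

216545

Solve n(3n−2) > 215821 for integer n.
The largest n with value ≤ 215821 is 268 (since 214936 ≤ 215821 < 216545), so the first above is n = 269, value 216545.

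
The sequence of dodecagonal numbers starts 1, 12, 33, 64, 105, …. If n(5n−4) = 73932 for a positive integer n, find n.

122

Set n(5n−4) = 73932, giving 5n² − 4n − 73932 = 0.
So n = (4 + 1216) / 10 = 1220/10 = 122.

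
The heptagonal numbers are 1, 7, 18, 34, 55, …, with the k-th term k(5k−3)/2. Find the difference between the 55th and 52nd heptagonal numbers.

798

55·(5·55 − 3)/2 = 7480 and 52·(5·52 − 3)/2 = 6682.
Difference: 7480 − 6682 = 798.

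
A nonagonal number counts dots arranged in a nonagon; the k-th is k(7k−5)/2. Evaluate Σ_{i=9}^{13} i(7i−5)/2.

2015

Σ i(7i−5)/2 = (7Σi² − 5Σi) / 2 over i = 9..13.
Σi = 91 − 36 = 55 and Σi² = 819 − 204 = 615.
(7·615 − 5·55) / 2 = 4030/2 = 2015.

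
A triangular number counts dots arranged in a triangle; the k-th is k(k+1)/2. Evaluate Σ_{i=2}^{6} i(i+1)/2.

55

Σ i(i+1)/2 = (Σi² + Σi) / 2 over i = 2..6.
Σi = 21 − 1 = 20 and Σi² = 91 − 1 = 90.
(1·90 + 1·20) / 2 = 110/2 = 55.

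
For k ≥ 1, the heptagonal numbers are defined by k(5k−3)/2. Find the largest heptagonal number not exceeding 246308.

Solve n(5n−3)/2 ≤ 246308 for integer n.
n = 314 gives 246019 ≤ 246308, while n = 315 gives 247590 > 246308; so the answer is 246019.

246019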